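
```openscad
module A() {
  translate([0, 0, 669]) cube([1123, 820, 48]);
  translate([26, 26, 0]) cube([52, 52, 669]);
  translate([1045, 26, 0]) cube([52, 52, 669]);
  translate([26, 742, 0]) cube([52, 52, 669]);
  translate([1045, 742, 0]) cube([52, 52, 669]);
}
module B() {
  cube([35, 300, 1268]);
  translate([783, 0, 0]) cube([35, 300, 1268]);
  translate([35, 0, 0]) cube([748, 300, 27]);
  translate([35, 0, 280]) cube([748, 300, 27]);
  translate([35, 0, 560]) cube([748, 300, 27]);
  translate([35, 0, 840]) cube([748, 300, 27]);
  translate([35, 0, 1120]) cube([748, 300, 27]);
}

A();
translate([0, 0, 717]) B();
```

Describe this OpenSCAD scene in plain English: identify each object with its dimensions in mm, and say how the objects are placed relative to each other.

A is a table with a 1123×820 mm rectangular top, 48 mm thick, top surface at z = 717 mm, supported by four 52×52 mm square legs, each inset 26 mm from the nearest pair of top edges, running from the floor.

B is a bookshelf 818 mm wide overall, 300 mm deep and 1268 mm tall. The two sides are 35 mm thick vertical panels. 5 horizontal shelves of 27 mm thickness span between the inner faces of the sides; the lowest shelf sits on the floor and shelves are stacked with a clear vertical gap of 253 mm between each pair.

The bookshelf is on top of the table.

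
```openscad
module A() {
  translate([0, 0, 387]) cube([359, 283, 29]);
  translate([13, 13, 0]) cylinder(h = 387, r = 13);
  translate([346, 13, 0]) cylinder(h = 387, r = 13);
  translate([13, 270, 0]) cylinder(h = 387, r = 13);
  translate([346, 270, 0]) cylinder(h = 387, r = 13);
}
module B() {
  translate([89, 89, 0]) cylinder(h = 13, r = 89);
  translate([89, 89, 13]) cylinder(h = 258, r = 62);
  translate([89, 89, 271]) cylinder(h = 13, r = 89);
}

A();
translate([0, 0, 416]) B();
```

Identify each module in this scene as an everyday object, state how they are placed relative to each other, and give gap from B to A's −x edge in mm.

A is a stool. B is a spool. The spool is on top of the stool. The gap from the spool to the stool's −x edge is 0 mm.

The spool's min-x is at 0; the stool's min-x is 0; gap = 0 mm.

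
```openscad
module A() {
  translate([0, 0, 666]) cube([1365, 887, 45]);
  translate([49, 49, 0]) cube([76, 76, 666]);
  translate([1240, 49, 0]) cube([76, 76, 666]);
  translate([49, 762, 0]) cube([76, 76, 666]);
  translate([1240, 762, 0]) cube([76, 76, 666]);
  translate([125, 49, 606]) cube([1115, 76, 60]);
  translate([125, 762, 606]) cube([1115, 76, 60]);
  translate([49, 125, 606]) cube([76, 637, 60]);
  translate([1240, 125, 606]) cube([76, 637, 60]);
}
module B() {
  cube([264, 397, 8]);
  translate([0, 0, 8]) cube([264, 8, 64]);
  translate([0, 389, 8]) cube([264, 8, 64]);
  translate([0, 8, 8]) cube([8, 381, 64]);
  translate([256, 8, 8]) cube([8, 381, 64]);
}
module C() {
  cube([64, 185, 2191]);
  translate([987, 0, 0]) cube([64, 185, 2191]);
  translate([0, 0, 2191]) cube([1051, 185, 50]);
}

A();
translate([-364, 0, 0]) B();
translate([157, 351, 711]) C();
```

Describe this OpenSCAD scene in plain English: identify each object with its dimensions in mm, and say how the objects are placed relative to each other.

A is a rectangular dining table. The top is 1365×887×45 mm with its upper surface at z = 711 mm. It stands on four 76×76 mm square legs, each inset 49 mm from the nearest pair of top edges, running from the floor to the underside of the top. Four apron rails, 76 mm thick and 60 mm tall, run between adjacent legs with their top edges flush with the underside of the top and their outer faces flush with the legs' outer faces.

B is an open-topped rectangular box: outside dimensions 264×397×72 mm, with a uniform wall and base thickness of 8 mm. The base is a full 264×397 slab on the floor; four walls sit on top of the base. The front and back walls (the −y and +y sides) span the full width; the two side walls fit between them.

C is a rectangular door frame: two vertical jambs of 64×185 mm section, 2191 mm tall, with a clear opening 923 mm wide between their inner faces. A header 50 mm tall and 185 mm deep lies on top of the jambs and spans the full outside width.

The open box is on the floor beside the table on its −x side. The door frame is on top of the table, centred.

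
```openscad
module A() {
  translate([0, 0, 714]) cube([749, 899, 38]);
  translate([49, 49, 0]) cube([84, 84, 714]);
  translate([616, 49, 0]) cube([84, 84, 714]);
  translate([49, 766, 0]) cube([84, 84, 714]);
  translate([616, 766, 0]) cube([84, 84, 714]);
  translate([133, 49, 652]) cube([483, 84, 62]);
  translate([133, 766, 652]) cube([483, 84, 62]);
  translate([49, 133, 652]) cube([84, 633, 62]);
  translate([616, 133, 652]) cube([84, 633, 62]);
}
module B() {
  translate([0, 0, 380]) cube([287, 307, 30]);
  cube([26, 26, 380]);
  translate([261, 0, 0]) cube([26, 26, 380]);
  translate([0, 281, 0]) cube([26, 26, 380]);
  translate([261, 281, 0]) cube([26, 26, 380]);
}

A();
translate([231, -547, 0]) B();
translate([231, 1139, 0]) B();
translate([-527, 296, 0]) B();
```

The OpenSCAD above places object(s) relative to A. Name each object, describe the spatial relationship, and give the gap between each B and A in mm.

Each stool's nearest face is 240 mm from the table's bounding box.

A is a table. B is a stool. Three stools sit around the table at the −y, +y, −x sides. The gap between each stool and the table is 240 mm.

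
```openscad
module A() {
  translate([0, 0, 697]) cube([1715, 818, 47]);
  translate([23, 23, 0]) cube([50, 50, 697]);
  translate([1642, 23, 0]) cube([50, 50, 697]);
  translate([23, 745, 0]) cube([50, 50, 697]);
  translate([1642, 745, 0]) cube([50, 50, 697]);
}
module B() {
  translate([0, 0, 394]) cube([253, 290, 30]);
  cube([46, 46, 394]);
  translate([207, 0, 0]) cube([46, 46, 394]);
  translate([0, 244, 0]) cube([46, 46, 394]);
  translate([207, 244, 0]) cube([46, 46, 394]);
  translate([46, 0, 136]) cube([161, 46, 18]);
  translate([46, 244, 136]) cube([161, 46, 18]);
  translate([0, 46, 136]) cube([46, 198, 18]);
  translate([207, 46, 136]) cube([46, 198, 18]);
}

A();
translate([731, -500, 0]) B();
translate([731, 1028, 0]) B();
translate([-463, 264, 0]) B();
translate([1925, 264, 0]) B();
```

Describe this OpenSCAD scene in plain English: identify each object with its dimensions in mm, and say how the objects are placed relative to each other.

A is a rectangular dining table. The top is 1715×818×47 mm with its upper surface at z = 744 mm. It stands on four 50×50 mm square legs, each inset 23 mm from the nearest pair of top edges, running from the floor to the underside of the top.

B is a four-legged stool. The seat is a 253×290×30 mm slab whose top surface is at z = 424 mm; four square legs, each 46×46 mm in cross-section, run from the floor (z = 0) to the underside of the seat, each flush with a corner of the seat. Four stretchers, 46 mm wide and 18 mm tall, connect adjacent legs with their undersides at z = 136 mm, each running between the inner faces of the legs it joins and aligned with the legs' outer faces on the other axis.

Four stools sit around the table at the −y, +y, −x, +x sides.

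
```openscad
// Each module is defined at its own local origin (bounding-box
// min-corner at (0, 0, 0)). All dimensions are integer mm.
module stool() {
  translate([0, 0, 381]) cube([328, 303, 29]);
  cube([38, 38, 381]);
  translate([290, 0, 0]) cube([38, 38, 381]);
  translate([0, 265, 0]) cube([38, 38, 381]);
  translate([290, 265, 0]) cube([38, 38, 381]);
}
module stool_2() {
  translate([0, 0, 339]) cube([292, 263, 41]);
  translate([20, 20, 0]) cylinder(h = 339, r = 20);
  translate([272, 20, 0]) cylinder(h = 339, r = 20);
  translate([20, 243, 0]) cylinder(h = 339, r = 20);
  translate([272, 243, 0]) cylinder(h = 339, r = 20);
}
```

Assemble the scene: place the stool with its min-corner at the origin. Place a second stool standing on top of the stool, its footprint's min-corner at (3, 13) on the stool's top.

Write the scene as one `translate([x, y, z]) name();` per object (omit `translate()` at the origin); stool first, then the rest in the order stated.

stool();
translate([3, 13, 410]) stool_2();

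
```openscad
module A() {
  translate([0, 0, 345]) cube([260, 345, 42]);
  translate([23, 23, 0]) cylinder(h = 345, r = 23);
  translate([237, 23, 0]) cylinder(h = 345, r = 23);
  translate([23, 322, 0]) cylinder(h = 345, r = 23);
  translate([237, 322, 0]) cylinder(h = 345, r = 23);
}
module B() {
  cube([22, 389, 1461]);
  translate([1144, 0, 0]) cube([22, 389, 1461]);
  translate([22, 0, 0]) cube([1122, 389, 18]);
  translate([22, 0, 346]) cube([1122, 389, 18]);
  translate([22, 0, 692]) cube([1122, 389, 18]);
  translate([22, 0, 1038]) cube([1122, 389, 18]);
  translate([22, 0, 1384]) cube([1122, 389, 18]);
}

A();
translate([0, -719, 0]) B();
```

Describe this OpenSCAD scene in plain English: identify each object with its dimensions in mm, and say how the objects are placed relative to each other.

A is a four-legged stool. The seat is a 260×345×42 mm slab whose top surface is at z = 387 mm; four round legs, each 46 mm in diameter, run from the floor (z = 0) to the underside of the seat, each leg's axis is inset half a diameter from the nearest pair of seat edges (so the leg's bounding box is flush with the corner).

B is an open bookshelf. Two side panels, each 22 mm thick, 389 mm deep and 1461 mm tall, stand 1166 mm apart (outside-to-outside). Between them sit 5 shelves, each 18 mm thick and 389 mm deep, spanning the full gap between the sides. The bottom shelf rests on the floor (its underside at z = 0) and the clear gap between one shelf's top and the next shelf's underside is 328 mm.

The bookshelf is on the floor beside the stool on its −y side.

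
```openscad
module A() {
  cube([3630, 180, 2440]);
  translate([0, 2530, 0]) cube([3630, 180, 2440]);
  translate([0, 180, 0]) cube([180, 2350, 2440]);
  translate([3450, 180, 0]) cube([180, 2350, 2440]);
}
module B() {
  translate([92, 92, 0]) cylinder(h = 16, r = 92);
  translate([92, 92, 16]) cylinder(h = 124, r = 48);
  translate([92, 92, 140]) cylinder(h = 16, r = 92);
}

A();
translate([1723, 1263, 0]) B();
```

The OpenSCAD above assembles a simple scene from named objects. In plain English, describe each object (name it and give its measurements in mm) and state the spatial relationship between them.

A is a box-shaped house frame (walls only): outside footprint 3630×2710 mm, wall height 2440 mm, wall thickness 180 mm. The two y-facing walls run the full x-width; the two x-facing walls fit between the inner faces of the y-facing walls.

B is a spool: two coaxial disc flanges of radius 92 mm and thickness 16 mm, joined by a core cylinder of radius 48 mm and height 124 mm. The lower flange rests on z = 0 and the three cylinders share a vertical axis.

The spool sits inside the house frame, centred.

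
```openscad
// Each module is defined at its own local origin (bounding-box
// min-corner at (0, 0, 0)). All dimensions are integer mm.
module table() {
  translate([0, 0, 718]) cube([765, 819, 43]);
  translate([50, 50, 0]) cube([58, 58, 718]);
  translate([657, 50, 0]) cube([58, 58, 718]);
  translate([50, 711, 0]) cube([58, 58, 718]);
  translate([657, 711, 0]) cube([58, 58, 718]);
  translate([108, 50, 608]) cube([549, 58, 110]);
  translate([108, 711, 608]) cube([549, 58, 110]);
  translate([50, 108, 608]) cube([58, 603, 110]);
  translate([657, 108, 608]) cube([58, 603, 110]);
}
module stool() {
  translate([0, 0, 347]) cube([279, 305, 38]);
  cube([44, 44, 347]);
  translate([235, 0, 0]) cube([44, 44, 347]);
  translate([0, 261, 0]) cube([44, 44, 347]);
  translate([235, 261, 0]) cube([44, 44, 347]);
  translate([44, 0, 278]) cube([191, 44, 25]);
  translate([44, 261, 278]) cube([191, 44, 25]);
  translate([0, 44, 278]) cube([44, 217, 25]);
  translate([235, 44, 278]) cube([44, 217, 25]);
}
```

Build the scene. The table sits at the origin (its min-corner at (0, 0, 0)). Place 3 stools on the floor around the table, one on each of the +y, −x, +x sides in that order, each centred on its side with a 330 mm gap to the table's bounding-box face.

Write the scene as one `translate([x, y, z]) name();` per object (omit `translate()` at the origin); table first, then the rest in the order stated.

table();
translate([243, 1149, 0]) stool();
translate([-609, 257, 0]) stool();
translate([1095, 257, 0]) stool();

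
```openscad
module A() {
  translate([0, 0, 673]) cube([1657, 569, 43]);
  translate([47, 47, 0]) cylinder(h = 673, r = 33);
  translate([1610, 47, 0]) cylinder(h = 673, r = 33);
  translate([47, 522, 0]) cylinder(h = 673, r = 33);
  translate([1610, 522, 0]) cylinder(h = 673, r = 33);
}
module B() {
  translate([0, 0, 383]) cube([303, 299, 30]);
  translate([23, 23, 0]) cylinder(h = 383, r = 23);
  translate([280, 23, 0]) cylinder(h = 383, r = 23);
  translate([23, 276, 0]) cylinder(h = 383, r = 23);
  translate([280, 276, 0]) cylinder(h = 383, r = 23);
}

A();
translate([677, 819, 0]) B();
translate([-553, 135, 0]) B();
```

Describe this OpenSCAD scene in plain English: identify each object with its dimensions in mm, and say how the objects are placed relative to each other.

A is a table: top 1657 mm (x) × 569 mm (y), 43 mm thick, upper face at z = 716 mm, on four round legs of 66 mm diameter, each leg's bounding box inset 14 mm from the nearest pair of top edges, running from z = 0 to the bottom of the top.

B is a four-legged stool. The seat is a 303×299×30 mm slab whose top surface is at z = 413 mm; four round legs, each 46 mm in diameter, run from the floor (z = 0) to the underside of the seat, each leg's axis is inset half a diameter from the nearest pair of seat edges (so the leg's bounding box is flush with the corner).

Two stools sit around the table at the +y, −x sides.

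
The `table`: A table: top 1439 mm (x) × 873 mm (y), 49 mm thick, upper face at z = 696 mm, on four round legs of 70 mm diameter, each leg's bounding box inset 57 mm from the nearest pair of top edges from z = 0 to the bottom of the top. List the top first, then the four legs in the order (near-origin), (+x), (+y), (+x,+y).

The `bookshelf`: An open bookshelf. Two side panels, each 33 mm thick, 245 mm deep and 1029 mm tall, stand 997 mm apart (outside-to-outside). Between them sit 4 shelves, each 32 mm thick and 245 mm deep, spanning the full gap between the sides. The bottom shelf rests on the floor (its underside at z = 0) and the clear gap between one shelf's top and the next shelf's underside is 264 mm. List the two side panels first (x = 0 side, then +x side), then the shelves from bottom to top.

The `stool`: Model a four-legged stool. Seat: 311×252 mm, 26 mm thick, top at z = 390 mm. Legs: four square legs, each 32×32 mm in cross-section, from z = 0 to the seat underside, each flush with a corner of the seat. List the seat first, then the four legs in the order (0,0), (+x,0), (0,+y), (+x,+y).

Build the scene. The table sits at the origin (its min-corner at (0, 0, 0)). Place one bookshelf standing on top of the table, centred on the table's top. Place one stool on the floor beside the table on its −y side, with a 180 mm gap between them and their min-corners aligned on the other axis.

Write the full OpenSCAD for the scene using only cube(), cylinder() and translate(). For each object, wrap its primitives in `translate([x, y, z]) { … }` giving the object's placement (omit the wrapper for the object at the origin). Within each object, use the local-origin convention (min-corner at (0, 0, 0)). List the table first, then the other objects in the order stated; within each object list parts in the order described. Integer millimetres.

translate([0, 0, 647]) cube([1439, 873, 49]);
translate([92, 92, 0]) cylinder(h = 647, r = 35);
translate([1347, 92, 0]) cylinder(h = 647, r = 35);
translate([92, 781, 0]) cylinder(h = 647, r = 35);
translate([1347, 781, 0]) cylinder(h = 647, r = 35);
translate([221, 314, 696]) {
  cube([33, 245, 1029]);
  translate([964, 0, 0]) cube([33, 245, 1029]);
  translate([33, 0, 0]) cube([931, 245, 32]);
  translate([33, 0, 296]) cube([931, 245, 32]);
  translate([33, 0, 592]) cube([931, 245, 32]);
  translate([33, 0, 888]) cube([931, 245, 32]);
}
translate([0, -432, 0]) {
  translate([0, 0, 364]) cube([311, 252, 26]);
  cube([32, 32, 364]);
  translate([279, 0, 0]) cube([32, 32, 364]);
  translate([0, 220, 0]) cube([32, 32, 364]);
  translate([279, 220, 0]) cube([32, 32, 364]);
}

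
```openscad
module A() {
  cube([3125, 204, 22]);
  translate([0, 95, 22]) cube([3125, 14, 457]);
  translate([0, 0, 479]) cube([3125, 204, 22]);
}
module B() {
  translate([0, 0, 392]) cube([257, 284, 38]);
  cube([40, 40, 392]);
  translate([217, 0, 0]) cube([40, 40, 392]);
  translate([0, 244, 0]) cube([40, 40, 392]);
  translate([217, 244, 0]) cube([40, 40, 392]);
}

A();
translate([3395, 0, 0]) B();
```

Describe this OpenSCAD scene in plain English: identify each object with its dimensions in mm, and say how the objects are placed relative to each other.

A is an I-beam lying along x, 3125 mm long. Overall section height 501 mm. Two flanges 204 mm wide (y) and 22 mm thick, one on the floor and one at the top; a web 14 mm thick runs between them, centred on the flange width.

B is a four-legged stool. The seat is a 257×284×38 mm slab whose top surface is at z = 430 mm; four square legs, each 40×40 mm in cross-section, run from the floor (z = 0) to the underside of the seat, each flush with a corner of the seat.

The stool is on the floor beside the I-beam on its +x side.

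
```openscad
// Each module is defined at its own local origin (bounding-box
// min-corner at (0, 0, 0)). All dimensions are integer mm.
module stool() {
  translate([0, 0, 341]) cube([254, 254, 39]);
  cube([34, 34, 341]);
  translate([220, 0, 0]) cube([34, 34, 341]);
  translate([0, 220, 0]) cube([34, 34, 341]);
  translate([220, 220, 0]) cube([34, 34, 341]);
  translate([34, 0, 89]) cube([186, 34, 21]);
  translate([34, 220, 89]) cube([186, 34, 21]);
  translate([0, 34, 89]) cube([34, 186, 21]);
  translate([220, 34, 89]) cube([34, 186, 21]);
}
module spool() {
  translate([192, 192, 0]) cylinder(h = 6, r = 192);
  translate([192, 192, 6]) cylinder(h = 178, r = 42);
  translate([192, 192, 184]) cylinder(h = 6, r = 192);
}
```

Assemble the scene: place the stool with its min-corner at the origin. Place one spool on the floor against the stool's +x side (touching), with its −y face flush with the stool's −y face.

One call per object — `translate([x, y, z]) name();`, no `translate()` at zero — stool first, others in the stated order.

stool();
translate([254, 0, 0]) spool();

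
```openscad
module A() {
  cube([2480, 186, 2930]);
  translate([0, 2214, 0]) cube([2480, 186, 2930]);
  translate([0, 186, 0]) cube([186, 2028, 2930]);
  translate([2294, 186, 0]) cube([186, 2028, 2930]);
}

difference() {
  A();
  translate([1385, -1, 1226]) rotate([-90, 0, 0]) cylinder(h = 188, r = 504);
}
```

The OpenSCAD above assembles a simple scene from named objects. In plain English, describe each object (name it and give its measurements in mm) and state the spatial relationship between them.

A is a box-shaped house frame (walls only): outside footprint 2480×2400 mm, wall height 2930 mm, wall thickness 186 mm. The two y-facing walls run the full x-width; the two x-facing walls fit between the inner faces of the y-facing walls.

The house frame has a circular hole of radius 504 mm through its front wall, centred at (x = 1385, z = 1226).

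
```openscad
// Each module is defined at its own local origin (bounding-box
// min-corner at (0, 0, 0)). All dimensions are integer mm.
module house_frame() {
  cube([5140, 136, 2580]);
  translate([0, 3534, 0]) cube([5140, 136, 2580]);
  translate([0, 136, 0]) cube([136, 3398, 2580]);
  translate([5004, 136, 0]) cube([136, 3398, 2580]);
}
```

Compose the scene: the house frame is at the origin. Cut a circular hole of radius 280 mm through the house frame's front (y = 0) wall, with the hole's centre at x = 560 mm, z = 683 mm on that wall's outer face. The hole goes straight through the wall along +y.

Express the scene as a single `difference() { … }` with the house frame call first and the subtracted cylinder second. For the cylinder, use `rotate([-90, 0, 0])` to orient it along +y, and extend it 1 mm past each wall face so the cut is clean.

difference() {
  house_frame();
  translate([560, -1, 683]) rotate([-90, 0, 0]) cylinder(h = 138, r = 280);
}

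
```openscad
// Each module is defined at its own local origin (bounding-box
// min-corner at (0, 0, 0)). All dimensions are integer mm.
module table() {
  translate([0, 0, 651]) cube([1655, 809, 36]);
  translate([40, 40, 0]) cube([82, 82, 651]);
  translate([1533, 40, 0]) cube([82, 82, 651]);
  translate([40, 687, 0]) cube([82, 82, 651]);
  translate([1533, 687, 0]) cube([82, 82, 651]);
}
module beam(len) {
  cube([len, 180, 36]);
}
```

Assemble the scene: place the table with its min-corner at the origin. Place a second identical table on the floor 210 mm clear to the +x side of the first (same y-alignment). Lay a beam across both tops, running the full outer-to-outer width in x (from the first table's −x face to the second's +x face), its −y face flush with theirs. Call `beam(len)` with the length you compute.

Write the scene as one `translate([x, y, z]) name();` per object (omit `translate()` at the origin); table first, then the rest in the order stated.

table();
translate([1865, 0, 0]) table();
translate([0, 0, 687]) beam(3520);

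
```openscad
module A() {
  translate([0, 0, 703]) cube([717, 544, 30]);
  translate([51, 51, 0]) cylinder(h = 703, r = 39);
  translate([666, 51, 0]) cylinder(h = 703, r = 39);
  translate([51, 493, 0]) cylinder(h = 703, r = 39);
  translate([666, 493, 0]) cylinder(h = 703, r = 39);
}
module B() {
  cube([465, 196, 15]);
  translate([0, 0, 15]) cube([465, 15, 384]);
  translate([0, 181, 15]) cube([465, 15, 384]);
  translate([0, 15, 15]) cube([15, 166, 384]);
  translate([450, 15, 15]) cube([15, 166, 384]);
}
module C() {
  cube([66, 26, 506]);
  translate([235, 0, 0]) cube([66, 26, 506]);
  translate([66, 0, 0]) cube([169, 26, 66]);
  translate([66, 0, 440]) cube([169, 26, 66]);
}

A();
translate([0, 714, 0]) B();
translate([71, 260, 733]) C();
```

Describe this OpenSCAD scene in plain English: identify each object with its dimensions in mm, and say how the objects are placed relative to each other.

A is a rectangular dining table. The top is 717×544×30 mm with its upper surface at z = 733 mm. It stands on four round legs of 78 mm diameter, each leg's bounding box inset 12 mm from the nearest pair of top edges, running from the floor to the underside of the top.

B is an open-topped rectangular box: outside dimensions 465×196×399 mm, with a uniform wall and base thickness of 15 mm. The base is a full 465×196 slab on the floor; four walls sit on top of the base. The front and back walls (the −y and +y sides) span the full width; the two side walls fit between them.

C is a rectangular picture frame lying in the x–z plane (depth along y). The opening is 169 mm wide (x) by 374 mm tall (z), surrounded by a border 66 mm wide on all four sides. The frame is 26 mm deep and is made of two full-height vertical stiles with two horizontal rails fitted between them.

The open box is on the floor beside the table on its +y side. The picture frame is on top of the table.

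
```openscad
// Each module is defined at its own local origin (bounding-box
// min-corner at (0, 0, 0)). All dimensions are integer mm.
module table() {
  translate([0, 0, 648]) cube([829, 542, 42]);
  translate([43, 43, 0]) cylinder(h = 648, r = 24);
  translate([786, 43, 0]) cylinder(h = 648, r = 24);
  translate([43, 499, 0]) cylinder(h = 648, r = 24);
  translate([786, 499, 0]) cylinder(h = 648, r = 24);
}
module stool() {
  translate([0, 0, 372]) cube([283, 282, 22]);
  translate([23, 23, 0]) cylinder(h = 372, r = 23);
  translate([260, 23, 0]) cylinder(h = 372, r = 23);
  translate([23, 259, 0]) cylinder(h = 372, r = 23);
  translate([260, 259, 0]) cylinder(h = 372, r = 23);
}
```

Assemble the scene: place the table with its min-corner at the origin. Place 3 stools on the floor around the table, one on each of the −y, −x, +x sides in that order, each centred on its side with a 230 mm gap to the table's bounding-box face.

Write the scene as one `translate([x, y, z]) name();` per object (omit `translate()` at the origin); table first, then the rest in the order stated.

table();
translate([273, -512, 0]) stool();
translate([-513, 130, 0]) stool();
translate([1059, 130, 0]) stool();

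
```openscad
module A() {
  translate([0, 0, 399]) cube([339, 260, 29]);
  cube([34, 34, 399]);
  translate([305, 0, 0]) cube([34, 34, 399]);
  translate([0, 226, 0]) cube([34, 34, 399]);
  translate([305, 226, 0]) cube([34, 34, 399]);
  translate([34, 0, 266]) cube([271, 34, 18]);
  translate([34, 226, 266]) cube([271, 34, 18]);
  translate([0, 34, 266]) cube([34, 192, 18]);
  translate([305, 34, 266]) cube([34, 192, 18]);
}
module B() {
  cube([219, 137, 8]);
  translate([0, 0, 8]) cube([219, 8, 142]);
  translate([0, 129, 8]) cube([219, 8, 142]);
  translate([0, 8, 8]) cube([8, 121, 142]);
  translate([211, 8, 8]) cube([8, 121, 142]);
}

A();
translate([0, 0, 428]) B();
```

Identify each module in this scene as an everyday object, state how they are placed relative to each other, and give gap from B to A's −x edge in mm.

The open box's min-x is at 0; the stool's min-x is 0; gap = 0 mm.

A is a stool. B is an open box. The open box is on top of the stool. The gap from the open box to the stool's −x edge is 0 mm.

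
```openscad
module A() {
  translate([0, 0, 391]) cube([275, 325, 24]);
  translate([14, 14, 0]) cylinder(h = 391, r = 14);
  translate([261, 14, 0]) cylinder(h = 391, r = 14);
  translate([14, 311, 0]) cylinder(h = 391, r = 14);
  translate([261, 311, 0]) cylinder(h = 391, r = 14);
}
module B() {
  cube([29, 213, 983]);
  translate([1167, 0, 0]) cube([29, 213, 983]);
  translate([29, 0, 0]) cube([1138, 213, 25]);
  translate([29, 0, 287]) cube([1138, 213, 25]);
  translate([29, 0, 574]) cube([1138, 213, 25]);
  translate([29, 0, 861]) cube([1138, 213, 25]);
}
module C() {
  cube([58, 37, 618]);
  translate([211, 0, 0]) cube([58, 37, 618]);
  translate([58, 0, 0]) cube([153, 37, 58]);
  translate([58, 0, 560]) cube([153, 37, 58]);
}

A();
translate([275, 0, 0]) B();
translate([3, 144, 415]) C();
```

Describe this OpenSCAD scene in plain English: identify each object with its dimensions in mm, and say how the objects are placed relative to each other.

A is a four-legged stool. The seat is 275×325 mm, 24 mm thick, top at z = 415 mm. It stands on four round legs, each 28 mm in diameter, from z = 0 to the seat underside, each leg's axis is inset half a diameter from the nearest pair of seat edges (so the leg's bounding box is flush with the corner).

B is a bookshelf 1196 mm wide overall, 213 mm deep and 983 mm tall. The two sides are 29 mm thick vertical panels. 4 horizontal shelves of 25 mm thickness span between the inner faces of the sides; the lowest shelf sits on the floor and shelves are stacked with a clear vertical gap of 262 mm between each pair.

C is a picture frame with a 153×502 mm rectangular opening (x by z) and a uniform 58 mm border on every side. Frame depth is 37 mm along y. It is built from two vertical stiles running the full outside height and two horizontal rails spanning the gap between the stiles.

The bookshelf is against the stool's +x side, with their −y faces flush. The picture frame is on top of the stool, centred.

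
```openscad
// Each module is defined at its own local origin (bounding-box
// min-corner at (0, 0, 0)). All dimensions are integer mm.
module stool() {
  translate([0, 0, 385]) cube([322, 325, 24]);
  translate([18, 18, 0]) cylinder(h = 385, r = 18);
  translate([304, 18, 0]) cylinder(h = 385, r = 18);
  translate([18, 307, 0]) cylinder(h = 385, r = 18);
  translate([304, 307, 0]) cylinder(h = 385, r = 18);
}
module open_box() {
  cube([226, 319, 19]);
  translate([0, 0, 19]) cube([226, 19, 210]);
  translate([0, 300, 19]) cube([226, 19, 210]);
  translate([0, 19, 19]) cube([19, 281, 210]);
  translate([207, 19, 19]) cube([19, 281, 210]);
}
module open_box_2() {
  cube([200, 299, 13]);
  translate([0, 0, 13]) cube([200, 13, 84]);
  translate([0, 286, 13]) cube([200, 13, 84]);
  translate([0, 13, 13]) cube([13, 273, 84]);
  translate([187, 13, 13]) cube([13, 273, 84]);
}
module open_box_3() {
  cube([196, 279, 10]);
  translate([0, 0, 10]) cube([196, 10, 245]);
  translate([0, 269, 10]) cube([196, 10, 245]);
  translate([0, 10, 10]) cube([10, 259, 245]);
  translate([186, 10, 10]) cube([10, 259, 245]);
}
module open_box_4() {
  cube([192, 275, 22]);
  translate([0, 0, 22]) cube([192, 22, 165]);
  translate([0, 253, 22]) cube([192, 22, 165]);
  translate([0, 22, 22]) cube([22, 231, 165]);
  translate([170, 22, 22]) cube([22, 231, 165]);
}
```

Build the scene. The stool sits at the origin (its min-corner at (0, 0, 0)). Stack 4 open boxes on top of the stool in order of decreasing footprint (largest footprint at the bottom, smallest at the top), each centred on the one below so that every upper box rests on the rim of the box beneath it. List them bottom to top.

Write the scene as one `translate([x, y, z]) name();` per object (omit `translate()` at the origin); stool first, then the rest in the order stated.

stool();
translate([48, 3, 409]) open_box();
translate([61, 13, 638]) open_box_2();
translate([63, 23, 735]) open_box_3();
translate([65, 25, 990]) open_box_4();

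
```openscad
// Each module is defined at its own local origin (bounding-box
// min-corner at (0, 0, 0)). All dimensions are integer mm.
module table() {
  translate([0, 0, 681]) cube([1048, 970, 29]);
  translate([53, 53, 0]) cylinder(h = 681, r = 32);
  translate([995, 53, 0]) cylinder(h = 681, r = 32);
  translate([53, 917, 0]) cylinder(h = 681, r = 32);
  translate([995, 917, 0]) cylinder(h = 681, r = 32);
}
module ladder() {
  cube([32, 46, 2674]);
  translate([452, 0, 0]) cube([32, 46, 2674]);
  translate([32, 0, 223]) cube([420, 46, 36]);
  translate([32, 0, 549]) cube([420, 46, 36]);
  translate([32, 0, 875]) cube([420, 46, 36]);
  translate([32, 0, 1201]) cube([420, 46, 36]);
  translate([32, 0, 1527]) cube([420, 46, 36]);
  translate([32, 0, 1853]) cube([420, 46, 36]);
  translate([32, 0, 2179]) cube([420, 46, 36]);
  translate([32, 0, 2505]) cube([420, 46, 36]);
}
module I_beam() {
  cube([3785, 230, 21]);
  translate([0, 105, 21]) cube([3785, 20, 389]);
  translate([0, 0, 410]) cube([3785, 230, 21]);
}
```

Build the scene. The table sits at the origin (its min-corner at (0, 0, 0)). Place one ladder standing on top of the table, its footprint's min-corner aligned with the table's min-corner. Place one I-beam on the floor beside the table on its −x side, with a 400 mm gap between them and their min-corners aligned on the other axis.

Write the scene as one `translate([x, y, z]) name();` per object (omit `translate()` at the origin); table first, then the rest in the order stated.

table();
translate([0, 0, 710]) ladder();
translate([-4185, 0, 0]) I_beam();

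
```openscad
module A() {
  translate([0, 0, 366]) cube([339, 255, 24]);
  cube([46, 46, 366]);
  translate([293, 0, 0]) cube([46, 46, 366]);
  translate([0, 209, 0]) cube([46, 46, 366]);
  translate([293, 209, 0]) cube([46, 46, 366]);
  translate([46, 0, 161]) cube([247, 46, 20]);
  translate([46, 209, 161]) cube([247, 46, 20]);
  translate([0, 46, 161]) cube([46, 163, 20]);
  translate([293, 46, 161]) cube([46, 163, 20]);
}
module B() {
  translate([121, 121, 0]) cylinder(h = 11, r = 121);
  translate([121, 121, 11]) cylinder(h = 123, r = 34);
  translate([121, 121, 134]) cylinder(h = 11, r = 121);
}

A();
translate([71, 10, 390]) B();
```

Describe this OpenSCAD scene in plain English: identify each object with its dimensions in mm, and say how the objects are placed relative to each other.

A is a simple wooden stool: a rectangular seat 339 mm (x) by 255 mm (y), 24 mm thick, top face at z = 390 mm, on four square legs, each 46×46 mm in cross-section. The legs rest on z = 0, each flush with a corner of the seat. Four stretchers, 46 mm wide and 20 mm tall, connect adjacent legs with their undersides at z = 161 mm, each running between the inner faces of the legs it joins and aligned with the legs' outer faces on the other axis.

B is a spool: two coaxial disc flanges of radius 121 mm and thickness 11 mm, joined by a core cylinder of radius 34 mm and height 123 mm. The lower flange rests on z = 0 and the three cylinders share a vertical axis.

The spool is on top of the stool.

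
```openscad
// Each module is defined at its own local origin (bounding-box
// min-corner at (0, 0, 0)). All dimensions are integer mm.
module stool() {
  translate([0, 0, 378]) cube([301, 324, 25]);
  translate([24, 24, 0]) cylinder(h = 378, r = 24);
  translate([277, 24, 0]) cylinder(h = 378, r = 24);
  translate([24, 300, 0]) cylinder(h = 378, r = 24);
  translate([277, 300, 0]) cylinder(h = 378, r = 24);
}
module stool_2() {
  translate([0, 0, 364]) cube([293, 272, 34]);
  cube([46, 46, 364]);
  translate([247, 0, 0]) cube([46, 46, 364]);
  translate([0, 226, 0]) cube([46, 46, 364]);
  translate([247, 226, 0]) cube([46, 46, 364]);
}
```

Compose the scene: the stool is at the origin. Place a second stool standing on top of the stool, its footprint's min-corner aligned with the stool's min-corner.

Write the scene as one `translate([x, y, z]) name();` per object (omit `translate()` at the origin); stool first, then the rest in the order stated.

stool();
translate([0, 0, 403]) stool_2();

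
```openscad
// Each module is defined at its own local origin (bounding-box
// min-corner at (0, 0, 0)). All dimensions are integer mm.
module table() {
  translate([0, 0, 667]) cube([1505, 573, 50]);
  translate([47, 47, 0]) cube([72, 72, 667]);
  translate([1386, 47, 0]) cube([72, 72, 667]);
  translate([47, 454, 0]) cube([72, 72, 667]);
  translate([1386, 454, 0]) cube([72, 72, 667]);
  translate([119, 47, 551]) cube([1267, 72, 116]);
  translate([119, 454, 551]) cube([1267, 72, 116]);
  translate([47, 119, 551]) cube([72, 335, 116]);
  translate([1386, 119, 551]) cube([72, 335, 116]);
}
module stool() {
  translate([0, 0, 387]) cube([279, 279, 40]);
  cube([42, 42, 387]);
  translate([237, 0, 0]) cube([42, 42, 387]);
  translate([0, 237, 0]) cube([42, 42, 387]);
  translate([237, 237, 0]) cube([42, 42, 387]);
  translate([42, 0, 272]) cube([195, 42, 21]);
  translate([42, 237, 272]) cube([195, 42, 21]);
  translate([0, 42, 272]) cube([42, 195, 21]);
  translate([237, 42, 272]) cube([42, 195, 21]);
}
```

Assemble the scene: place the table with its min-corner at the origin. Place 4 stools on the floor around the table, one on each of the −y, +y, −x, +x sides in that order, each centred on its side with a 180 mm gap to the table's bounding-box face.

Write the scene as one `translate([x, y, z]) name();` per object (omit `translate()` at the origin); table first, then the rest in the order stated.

table();
translate([613, -459, 0]) stool();
translate([613, 753, 0]) stool();
translate([-459, 147, 0]) stool();
translate([1685, 147, 0]) stool();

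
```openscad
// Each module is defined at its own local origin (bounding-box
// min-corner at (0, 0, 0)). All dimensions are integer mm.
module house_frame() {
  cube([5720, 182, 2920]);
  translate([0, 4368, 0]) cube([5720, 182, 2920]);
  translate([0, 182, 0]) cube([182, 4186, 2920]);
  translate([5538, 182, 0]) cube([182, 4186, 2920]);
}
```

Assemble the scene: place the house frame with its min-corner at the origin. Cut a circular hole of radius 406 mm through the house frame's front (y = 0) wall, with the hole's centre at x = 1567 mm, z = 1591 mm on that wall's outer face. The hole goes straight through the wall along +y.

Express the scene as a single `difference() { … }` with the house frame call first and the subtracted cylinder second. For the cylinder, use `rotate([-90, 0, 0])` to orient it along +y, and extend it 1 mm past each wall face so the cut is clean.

difference() {
  house_frame();
  translate([1567, -1, 1591]) rotate([-90, 0, 0]) cylinder(h = 184, r = 406);
}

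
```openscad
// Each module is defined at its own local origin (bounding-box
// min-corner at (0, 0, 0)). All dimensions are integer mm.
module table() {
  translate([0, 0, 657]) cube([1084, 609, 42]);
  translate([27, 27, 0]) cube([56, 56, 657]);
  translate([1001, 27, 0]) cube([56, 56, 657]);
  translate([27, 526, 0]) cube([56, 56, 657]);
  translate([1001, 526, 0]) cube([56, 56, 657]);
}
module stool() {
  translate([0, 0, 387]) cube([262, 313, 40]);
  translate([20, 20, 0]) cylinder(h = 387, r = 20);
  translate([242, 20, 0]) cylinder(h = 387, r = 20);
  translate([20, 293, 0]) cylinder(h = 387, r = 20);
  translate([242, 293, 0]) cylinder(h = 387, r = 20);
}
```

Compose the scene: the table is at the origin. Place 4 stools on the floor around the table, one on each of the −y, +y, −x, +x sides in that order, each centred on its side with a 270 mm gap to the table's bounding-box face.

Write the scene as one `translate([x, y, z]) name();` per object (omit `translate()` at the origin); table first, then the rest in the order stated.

table();
translate([411, -583, 0]) stool();
translate([411, 879, 0]) stool();
translate([-532, 148, 0]) stool();
translate([1354, 148, 0]) stool();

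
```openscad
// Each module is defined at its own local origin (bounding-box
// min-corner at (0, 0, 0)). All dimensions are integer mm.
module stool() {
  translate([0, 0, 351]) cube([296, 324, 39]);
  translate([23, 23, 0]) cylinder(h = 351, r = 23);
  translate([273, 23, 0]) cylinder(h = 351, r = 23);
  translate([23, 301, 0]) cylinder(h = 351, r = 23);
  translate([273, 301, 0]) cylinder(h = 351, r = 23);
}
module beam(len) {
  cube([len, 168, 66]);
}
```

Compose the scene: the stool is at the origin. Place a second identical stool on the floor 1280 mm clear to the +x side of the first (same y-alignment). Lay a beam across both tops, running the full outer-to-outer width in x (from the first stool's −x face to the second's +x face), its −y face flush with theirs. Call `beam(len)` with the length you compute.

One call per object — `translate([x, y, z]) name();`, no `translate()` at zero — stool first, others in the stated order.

stool();
translate([1576, 0, 0]) stool();
translate([0, 0, 390]) beam(1872);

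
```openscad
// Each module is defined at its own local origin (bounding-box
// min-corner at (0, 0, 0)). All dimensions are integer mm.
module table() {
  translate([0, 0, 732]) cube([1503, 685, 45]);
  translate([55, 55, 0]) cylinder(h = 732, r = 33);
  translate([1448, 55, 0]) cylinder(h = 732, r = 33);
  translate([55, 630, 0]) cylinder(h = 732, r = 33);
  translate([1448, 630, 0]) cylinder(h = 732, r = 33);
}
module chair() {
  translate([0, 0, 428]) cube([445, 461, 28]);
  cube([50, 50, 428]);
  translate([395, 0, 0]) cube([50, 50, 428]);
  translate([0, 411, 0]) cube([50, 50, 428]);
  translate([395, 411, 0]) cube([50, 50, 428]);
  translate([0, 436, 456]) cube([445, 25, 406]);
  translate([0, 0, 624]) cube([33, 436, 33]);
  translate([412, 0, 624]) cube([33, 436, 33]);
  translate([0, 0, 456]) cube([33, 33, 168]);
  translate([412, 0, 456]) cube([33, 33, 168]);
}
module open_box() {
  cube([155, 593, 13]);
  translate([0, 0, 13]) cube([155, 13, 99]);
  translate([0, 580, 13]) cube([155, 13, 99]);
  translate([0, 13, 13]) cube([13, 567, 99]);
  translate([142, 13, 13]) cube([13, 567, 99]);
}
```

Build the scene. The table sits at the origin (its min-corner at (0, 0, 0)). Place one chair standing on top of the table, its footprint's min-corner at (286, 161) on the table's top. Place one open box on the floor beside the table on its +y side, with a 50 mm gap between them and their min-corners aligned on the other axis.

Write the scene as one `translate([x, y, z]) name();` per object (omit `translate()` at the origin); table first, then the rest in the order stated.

table();
translate([286, 161, 777]) chair();
translate([0, 735, 0]) open_box();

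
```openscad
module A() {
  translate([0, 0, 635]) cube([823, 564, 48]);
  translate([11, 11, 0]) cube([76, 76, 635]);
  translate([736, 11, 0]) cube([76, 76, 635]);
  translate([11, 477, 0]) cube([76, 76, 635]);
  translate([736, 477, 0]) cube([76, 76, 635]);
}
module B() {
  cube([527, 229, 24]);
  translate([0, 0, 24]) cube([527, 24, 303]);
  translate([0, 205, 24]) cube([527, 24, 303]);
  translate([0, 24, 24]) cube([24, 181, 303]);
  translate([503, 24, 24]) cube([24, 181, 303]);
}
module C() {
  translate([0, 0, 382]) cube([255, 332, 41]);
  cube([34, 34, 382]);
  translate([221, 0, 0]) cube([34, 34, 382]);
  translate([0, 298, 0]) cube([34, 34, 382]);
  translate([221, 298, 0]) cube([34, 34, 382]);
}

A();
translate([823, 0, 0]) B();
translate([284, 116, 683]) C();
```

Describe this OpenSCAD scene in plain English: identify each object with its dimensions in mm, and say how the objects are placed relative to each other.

A is a rectangular dining table. The top is 823×564×48 mm with its upper surface at z = 683 mm. It stands on four 76×76 mm square legs, each inset 11 mm from the nearest pair of top edges, running from the floor to the underside of the top.

B is an open storage box with external size 527×229×327 mm and wall thickness 24 mm (the base is also 24 mm thick). The base covers the whole footprint; the four walls stand on the base, with the y-facing walls full-width and the x-facing walls fitting between their inner faces.

C is a simple wooden stool: a rectangular seat 255 mm (x) by 332 mm (y), 41 mm thick, top face at z = 423 mm, on four square legs, each 34×34 mm in cross-section. The legs rest on z = 0, each flush with a corner of the seat.

The open box is against the table's +x side, with their −y faces flush. The stool is on top of the table, centred.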